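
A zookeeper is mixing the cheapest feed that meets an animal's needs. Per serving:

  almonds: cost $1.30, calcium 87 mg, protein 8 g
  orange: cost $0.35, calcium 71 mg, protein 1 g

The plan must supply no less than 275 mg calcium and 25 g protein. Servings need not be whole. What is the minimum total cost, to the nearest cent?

Minimising a linear cost over {calcium ≥ 275, protein ≥ 25, servings ≥ 0} — the optimum is at a vertex, using one or two foods.
almonds only: max(275/87, 25/8) = 3.161 servings → $4.11.
orange only: max(275/71, 25/1) = 25 servings → $8.75.
almonds + orange with both tight: 3.119 servings and 0.05198 servings → $4.07.
So the least-cost plan costs $4.07.

$4.07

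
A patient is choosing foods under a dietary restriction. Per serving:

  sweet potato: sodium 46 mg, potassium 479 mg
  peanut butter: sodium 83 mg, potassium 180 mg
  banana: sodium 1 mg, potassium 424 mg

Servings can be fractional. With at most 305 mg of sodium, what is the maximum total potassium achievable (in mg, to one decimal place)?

Potassium per mg sodium: banana 424, sweet potato 10.41, peanut butter 2.169.
With no serving limits, spend the whole sodium allowance on banana: 305 mg / 1 mg × 424 mg = 129320.0 mg.

129320.0 mg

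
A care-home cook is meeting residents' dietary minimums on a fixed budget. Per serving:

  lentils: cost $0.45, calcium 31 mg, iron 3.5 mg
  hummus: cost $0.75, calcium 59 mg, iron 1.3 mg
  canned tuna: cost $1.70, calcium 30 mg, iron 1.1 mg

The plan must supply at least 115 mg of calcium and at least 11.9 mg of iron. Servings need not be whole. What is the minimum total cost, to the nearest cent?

$1.65

Compare the cost at each extreme point of the feasible region.
lentils only: max(115/31, 11.9/3.5) = 3.71 servings → $1.67.
hummus only: max(115/59, 11.9/1.3) = 9.154 servings → $6.87.
canned tuna only: max(115/30, 11.9/1.1) = 10.82 servings → $18.39.
lentils + hummus with both tight: 3.325 servings and 0.2022 servings → $1.65.
lentils + canned tuna with both tight: 3.251 servings and 0.4739 servings → $2.27.
hummus + canned tuna with both targets exact would need a negative amount; discard.
The minimum over all feasible corners is $1.65.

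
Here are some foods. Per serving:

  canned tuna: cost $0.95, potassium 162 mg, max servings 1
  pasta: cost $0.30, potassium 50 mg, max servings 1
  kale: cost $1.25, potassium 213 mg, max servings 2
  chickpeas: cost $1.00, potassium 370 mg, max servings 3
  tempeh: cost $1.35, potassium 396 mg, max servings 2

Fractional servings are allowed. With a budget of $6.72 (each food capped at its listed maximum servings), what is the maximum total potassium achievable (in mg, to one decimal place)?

2075.9 mg

Potassium per dollar: chickpeas 370, tempeh 293.3, canned tuna 170.5, kale 170.4, pasta 166.7.
Take 3 servings of chickpeas: spends $3.00, +1110.0 mg potassium (running total 1110.0 mg).
Take 2 servings of tempeh: spends $2.70, +792.0 mg potassium (running total 1902.0 mg).
Take 1 serving of canned tuna: spends $0.95, +162.0 mg potassium (running total 2064.0 mg).
Take 0.056 servings of kale: spends $0.07, +11.9 mg potassium (running total 2075.9 mg).
Filling greedily by potassium-per-dollar is optimal for one linear limit, giving 2075.9 mg.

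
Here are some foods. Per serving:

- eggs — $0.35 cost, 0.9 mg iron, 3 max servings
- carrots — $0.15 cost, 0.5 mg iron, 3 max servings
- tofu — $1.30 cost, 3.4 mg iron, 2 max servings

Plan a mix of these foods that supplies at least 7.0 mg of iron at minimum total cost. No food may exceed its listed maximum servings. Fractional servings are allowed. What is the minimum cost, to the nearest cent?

$2.55

Cost per mg of iron: carrots $0.3000, tofu $0.3824, eggs $0.3889.
Take 3 servings of carrots: +1.5 mg iron for $0.45 (total $0.45, still need 5.5 mg).
Take 1.618 servings of tofu: +5.5 mg iron for $2.10 (total $2.55, still need 0.0 mg).
Filling from the cheapest source first is optimal under one linear minimum: $2.55.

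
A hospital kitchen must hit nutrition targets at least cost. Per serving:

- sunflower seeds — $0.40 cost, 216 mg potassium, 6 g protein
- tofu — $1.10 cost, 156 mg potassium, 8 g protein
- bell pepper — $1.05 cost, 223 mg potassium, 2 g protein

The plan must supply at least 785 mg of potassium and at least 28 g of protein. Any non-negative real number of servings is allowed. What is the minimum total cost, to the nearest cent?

$1.87

Minimising a linear cost over {potassium ≥ 785, protein ≥ 28, servings ≥ 0} — the optimum is at a vertex, using one or two foods.
sunflower seeds only: max(785/216, 28/6) = 4.667 servings → $1.87.
tofu only: max(785/156, 28/8) = 5.032 servings → $5.54.
bell pepper only: max(785/223, 28/2) = 14 servings → $14.70.
sunflower seeds + tofu with both tight: 2.414 servings and 1.689 servings → $2.82.
sunflower seeds + bell pepper: the both-tight solution has a negative serving — not a feasible corner.
tofu + bell pepper with both tight: 3.175 servings and 1.299 servings → $4.86.
So the least-cost plan costs $1.87.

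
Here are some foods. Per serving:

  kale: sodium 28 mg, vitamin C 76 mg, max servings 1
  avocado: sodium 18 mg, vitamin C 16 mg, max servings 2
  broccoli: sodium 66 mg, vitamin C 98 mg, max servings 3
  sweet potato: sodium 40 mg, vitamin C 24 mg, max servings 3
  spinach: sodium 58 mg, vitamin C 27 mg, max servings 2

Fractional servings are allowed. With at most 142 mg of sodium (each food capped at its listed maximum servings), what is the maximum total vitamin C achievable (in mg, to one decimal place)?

Vitamin C per mg sodium: kale 2.714, broccoli 1.485, avocado 0.8889, sweet potato 0.6, spinach 0.4655.
Take 1 serving of kale: uses 28 mg sodium, +76.0 mg vitamin C (running total 76.0 mg).
Take 1.727 servings of broccoli: uses 114 mg sodium, +169.3 mg vitamin C (running total 245.3 mg).
Filling greedily by vitamin C-per-mg sodium is optimal for one linear limit, giving 245.3 mg.

245.3 mg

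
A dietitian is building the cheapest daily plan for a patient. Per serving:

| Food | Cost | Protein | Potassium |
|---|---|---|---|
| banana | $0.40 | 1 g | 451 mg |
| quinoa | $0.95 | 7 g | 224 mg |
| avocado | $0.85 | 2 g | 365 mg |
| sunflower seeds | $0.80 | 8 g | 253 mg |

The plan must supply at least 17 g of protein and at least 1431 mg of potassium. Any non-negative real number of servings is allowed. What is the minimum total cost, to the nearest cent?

$2.34

For a min-cost LP with two ≥-constraints, a basic feasible solution has at most two positive variables.
banana only: max(17/1, 1431/451) = 17 servings → $6.80.
quinoa only: max(17/7, 1431/224) = 6.388 servings → $6.07.
avocado only: max(17/2, 1431/365) = 8.5 servings → $7.22.
sunflower seeds only: max(17/8, 1431/253) = 5.656 servings → $4.52.
banana + quinoa with both tight: 2.117 servings and 2.126 servings → $2.87.
banana + avocado with both targets exact would need a negative amount; discard.
banana + sunflower seeds with both tight: 2.13 servings and 1.859 servings → $2.34.
quinoa + avocado with both tight: 1.587 servings and 2.947 servings → $4.01.
quinoa + sunflower seeds: the both-tight solution has a negative serving — not a feasible corner.
avocado + sunflower seeds with both tight: 2.961 servings and 1.385 servings → $3.62.
The minimum over all feasible corners is $2.34.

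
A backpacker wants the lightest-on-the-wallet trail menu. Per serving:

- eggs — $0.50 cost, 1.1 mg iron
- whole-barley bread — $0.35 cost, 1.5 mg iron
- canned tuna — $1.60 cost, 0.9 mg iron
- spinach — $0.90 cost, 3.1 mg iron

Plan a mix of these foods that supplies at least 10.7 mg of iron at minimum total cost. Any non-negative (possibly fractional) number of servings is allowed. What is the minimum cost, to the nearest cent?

$2.50

Cost per mg of iron: whole-barley bread $0.2333, spinach $0.2903, eggs $0.4545, canned tuna $1.7778.
With no serving limits, use only whole-barley bread: 10.7 mg / 1.5 mg = 7.133 servings × $0.35 = $2.50.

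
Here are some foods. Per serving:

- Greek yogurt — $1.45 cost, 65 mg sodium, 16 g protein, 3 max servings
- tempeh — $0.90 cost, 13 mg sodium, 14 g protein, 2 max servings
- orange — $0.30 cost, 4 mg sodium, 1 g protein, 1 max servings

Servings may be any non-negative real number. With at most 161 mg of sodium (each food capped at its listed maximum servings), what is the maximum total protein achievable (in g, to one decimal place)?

Protein per mg sodium: tempeh 1.077, orange 0.25, Greek yogurt 0.2462.
Take 2 servings of tempeh: uses 26 mg sodium, +28.0 g protein (running total 28.0 g).
Take 1 serving of orange: uses 4 mg sodium, +1.0 g protein (running total 29.0 g).
Take 2.015 servings of Greek yogurt: uses 131 mg sodium, +32.2 g protein (running total 61.2 g).
Filling greedily by protein-per-mg sodium is optimal for one linear limit, giving 61.2 g.

61.2 g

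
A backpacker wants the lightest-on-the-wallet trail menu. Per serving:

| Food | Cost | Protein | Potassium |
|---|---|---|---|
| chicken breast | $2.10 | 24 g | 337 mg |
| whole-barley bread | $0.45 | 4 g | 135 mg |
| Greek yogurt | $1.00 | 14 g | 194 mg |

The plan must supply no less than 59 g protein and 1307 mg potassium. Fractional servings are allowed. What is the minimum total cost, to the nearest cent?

An LP optimum is at a vertex; with two nutrient constraints at most two foods are used. Check each candidate.
chicken breast only: max(59/24, 1307/337) = 3.878 servings → $8.14.
whole-barley bread only: max(59/4, 1307/135) = 14.75 servings → $6.64.
Greek yogurt only: max(59/14, 1307/194) = 6.737 servings → $6.74.
chicken breast + whole-barley bread with both tight: 1.447 servings and 6.07 servings → $5.77.
chicken breast + Greek yogurt: intersection lies outside the first quadrant.
whole-barley bread + Greek yogurt with both tight: 6.151 servings and 2.457 servings → $5.22.
Cheapest feasible corner: $5.22.

$5.22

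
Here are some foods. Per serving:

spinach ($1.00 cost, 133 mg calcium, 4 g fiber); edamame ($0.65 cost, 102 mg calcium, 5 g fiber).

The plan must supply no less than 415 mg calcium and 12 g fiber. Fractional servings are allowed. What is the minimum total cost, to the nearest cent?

$2.64

A basic optimal solution has at most two foods positive. Try each food alone and each pair with both targets met exactly.
spinach only: max(415/133, 12/4) = 3.12 servings → $3.12.
edamame only: max(415/102, 12/5) = 4.069 servings → $2.64.
spinach + edamame: the both-tight solution has a negative serving — not a feasible corner.
The minimum over all feasible corners is $2.64.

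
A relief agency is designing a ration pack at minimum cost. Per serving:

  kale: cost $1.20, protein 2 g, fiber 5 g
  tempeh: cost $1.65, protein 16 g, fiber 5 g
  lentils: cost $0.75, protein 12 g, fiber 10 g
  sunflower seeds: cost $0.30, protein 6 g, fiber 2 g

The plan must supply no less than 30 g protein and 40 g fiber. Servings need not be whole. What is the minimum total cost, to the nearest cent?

$3.00

Minimising a linear cost over {protein ≥ 30, fiber ≥ 40, servings ≥ 0} — the optimum is at a vertex, using one or two foods.
kale only: max(30/2, 40/5) = 15 servings → $18.00.
tempeh only: max(30/16, 40/5) = 8 servings → $13.20.
lentils only: max(30/12, 40/10) = 4 servings → $3.00.
sunflower seeds only: max(30/6, 40/2) = 20 servings → $6.00.
kale + tempeh with both tight: 7 servings and 1 serving → $10.05.
kale + lentils with both tight: 4.5 servings and 1.75 servings → $6.71.
kale + sunflower seeds with both tight: 6.923 servings and 2.692 servings → $9.12.
tempeh + lentils: the both-tight solution has a negative serving — not a feasible corner.
tempeh + sunflower seeds: intersection lies outside the first quadrant.
lentils + sunflower seeds with both targets exact would need a negative amount; discard.
So the least-cost plan costs $3.00.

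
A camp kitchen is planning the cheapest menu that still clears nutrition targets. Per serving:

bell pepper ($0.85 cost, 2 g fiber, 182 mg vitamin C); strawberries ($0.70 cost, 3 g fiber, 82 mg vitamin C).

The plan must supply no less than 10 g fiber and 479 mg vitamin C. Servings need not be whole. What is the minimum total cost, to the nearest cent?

$2.95

A basic optimal solution has at most two foods positive. Try each food alone and each pair with both targets met exactly.
bell pepper only: max(10/2, 479/182) = 5 servings → $4.25.
strawberries only: max(10/3, 479/82) = 5.841 servings → $4.09.
bell pepper + strawberries with both tight: 1.615 servings and 2.257 servings → $2.95.
So the least-cost plan costs $2.95.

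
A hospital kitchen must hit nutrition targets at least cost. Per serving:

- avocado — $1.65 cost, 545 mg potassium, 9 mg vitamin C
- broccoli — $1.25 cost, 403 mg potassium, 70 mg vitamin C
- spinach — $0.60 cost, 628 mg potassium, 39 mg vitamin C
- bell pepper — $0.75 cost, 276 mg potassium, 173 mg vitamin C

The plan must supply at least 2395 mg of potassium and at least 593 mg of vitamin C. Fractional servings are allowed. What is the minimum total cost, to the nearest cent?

$3.67

Check every corner: each single food scaled to meet both minima, and each pair solved so both constraints bind.
avocado only: max(2395/545, 593/9) = 65.89 servings → $108.72.
broccoli only: max(2395/403, 593/70) = 8.471 servings → $10.59.
spinach only: max(2395/628, 593/39) = 15.21 servings → $9.12.
bell pepper only: max(2395/276, 593/173) = 8.678 servings → $6.51.
avocado + broccoli with both targets exact would need a negative amount; discard.
avocado + spinach with both targets exact would need a negative amount; discard.
avocado + bell pepper with both tight: 2.731 servings and 3.286 servings → $6.97.
broccoli + spinach: intersection lies outside the first quadrant.
broccoli + bell pepper with both tight: 4.974 servings and 1.415 servings → $7.28.
spinach + bell pepper with both tight: 2.561 servings and 2.85 servings → $3.67.
So the least-cost plan costs $3.67.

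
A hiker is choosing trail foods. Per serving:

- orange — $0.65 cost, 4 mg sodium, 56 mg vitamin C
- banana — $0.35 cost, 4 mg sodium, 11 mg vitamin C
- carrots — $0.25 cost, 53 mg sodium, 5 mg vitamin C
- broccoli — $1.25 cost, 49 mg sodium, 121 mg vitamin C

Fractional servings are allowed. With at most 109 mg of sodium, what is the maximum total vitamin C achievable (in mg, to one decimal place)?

Vitamin C per mg sodium: orange 14, banana 2.75, broccoli 2.469, carrots 0.09434.
With no serving limits, spend the whole sodium allowance on orange: 109 mg / 4 mg × 56 mg = 1526.0 mg.

1526.0 mg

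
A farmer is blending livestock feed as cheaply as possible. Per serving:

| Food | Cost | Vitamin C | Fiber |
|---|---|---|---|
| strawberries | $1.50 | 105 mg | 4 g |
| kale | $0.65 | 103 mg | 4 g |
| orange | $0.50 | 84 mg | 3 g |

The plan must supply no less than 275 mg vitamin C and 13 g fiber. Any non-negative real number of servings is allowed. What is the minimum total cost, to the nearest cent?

$2.11

Two binding constraints pin down two serving amounts, so the optimal mix uses at most two foods. The candidates are each food alone (scaled to the tighter of vitamin C/fiber) and each pair with both constraints tight.
strawberries only: max(275/105, 13/4) = 3.25 servings → $4.88.
kale only: max(275/103, 13/4) = 3.25 servings → $2.11.
orange only: max(275/84, 13/3) = 4.333 servings → $2.17.
strawberries + kale with both targets exact would need a negative amount; discard.
strawberries + orange: the both-tight solution has a negative serving — not a feasible corner.
kale + orange: intersection lies outside the first quadrant.
The minimum over all feasible corners is $2.11.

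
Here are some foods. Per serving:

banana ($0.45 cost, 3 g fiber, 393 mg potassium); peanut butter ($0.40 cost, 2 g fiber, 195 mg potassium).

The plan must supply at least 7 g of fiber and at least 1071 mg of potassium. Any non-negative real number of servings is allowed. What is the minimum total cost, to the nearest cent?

A basic optimal solution has at most two foods positive. Try each food alone and each pair with both targets met exactly.
banana only: max(7/3, 1071/393) = 2.725 servings → $1.23.
peanut butter only: max(7/2, 1071/195) = 5.492 servings → $2.20.
banana + peanut butter: intersection lies outside the first quadrant.
So the least-cost plan costs $1.23.

$1.23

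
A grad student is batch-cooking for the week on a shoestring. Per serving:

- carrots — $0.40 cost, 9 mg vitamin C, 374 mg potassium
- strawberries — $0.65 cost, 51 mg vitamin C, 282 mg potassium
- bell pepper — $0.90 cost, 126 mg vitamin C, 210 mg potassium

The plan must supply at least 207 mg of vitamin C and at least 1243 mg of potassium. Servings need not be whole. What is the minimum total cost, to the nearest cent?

$2.32

This is a tiny linear program; its minimum lies at a vertex of the feasible set. List the vertices and price them.
carrots only: max(207/9, 1243/374) = 23 servings → $9.20.
strawberries only: max(207/51, 1243/282) = 4.408 servings → $2.87.
bell pepper only: max(207/126, 1243/210) = 5.919 servings → $5.33.
carrots + strawberries with both tight: 0.3035 servings and 4.005 servings → $2.72.
carrots + bell pepper with both tight: 2.501 servings and 1.464 servings → $2.32.
strawberries + bell pepper: the both-tight solution has a negative serving — not a feasible corner.
Cheapest feasible corner: $2.32.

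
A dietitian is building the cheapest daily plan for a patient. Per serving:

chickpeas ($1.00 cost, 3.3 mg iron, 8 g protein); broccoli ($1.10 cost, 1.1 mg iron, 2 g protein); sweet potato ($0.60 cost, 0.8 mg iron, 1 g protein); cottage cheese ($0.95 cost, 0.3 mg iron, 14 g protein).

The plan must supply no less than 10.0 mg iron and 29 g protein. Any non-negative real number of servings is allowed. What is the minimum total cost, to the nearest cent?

$3.34

A basic optimal solution has at most two foods positive. Try each food alone and each pair with both targets met exactly.
chickpeas only: max(10.0/3.3, 29/8) = 3.625 servings → $3.62.
broccoli only: max(10.0/1.1, 29/2) = 14.5 servings → $15.95.
sweet potato only: max(10.0/0.8, 29/1) = 29 servings → $17.40.
cottage cheese only: max(10.0/0.3, 29/14) = 33.33 servings → $31.67.
chickpeas + broccoli: intersection lies outside the first quadrant.
chickpeas + sweet potato with both targets exact would need a negative amount; discard.
chickpeas + cottage cheese with both tight: 2.998 servings and 0.3584 servings → $3.34.
broccoli + sweet potato: the both-tight solution has a negative serving — not a feasible corner.
broccoli + cottage cheese with both tight: 8.872 servings and 0.8041 servings → $10.52.
sweet potato + cottage cheese with both tight: 12.05 servings and 1.211 servings → $8.38.
So the least-cost plan costs $3.34.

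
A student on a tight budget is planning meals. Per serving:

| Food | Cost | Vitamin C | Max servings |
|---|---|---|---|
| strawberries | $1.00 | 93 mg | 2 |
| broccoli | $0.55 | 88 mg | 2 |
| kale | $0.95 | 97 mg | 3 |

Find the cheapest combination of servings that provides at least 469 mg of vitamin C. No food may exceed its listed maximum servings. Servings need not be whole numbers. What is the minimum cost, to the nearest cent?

Cost per mg of vitamin C: broccoli $0.0063, kale $0.0098, strawberries $0.0108.
Take 2 servings of broccoli: +176.0 mg vitamin C for $1.10 (total $1.10, still need 293.0 mg).
Take 3 servings of kale: +291.0 mg vitamin C for $2.85 (total $3.95, still need 2.0 mg).
Take 0.02151 servings of strawberries: +2.0 mg vitamin C for $0.02 (total $3.97, still need 0.0 mg).
Filling from the cheapest source first is optimal under one linear minimum: $3.97.

$3.97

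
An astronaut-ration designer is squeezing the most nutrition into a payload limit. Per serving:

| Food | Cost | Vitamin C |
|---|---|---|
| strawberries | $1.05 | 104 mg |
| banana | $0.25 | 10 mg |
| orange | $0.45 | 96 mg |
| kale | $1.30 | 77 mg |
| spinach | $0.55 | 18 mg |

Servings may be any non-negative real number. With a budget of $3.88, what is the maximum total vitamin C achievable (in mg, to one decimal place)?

Vitamin C per dollar: orange 213.3, strawberries 99.05, kale 59.23, banana 40, spinach 32.73.
With no serving limits, spend the whole cost allowance on orange: $3.88 / $0.45 × 96 mg = 827.7 mg.

827.7 mg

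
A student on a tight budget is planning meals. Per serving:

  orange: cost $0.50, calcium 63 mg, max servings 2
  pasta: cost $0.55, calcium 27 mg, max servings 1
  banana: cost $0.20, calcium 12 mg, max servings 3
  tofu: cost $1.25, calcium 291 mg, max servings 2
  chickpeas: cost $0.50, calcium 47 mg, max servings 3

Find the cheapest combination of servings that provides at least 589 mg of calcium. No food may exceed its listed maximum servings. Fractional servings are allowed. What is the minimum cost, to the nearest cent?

Cost per mg of calcium: tofu $0.0043, orange $0.0079, chickpeas $0.0106, banana $0.0167, pasta $0.0204.
Take 2 servings of tofu: +582.0 mg calcium for $2.50 (total $2.50, still need 7.0 mg).
Take 0.1111 servings of orange: +7.0 mg calcium for $0.06 (total $2.56, still need 0.0 mg).
Filling from the cheapest source first is optimal under one linear minimum: $2.56.

$2.56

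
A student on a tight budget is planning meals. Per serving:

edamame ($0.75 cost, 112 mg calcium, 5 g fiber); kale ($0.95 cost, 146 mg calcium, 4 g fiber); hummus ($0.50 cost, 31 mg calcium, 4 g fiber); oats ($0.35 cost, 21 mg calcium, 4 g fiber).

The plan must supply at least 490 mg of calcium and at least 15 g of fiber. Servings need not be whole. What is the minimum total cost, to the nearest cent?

$3.21

edamame only: max(490/112, 15/5) = 4.375 servings → $3.28.
kale only: max(490/146, 15/4) = 3.75 servings → $3.56.
hummus only: max(490/31, 15/4) = 15.81 servings → $7.90.
oats only: max(490/21, 15/4) = 23.33 servings → $8.17.
edamame + kale with both tight: 0.8156 servings and 2.73 servings → $3.21.
edamame + hummus: intersection lies outside the first quadrant.
edamame + oats: intersection lies outside the first quadrant.
kale + hummus with both tight: 3.25 servings and 0.5 servings → $3.34.
kale + oats with both tight: 3.29 servings and 0.46 servings → $3.29.
hummus + oats: the both-tight solution has a negative serving — not a feasible corner.
Cheapest feasible corner: $3.21.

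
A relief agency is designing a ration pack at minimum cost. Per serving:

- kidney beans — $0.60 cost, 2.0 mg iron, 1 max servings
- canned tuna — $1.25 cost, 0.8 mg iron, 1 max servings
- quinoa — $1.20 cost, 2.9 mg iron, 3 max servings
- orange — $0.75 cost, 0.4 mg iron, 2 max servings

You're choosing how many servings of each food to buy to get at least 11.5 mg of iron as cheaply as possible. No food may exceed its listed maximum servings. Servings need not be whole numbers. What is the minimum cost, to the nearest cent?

Cost per mg of iron: kidney beans $0.3000, quinoa $0.4138, canned tuna $1.5625, orange $1.8750.
Take 1 serving of kidney beans: +2.0 mg iron for $0.60 (total $0.60, still need 9.5 mg).
Take 3 servings of quinoa: +8.7 mg iron for $3.60 (total $4.20, still need 0.8 mg).
Take 1 serving of canned tuna: +0.8 mg iron for $1.25 (total $5.45, still need 0.0 mg).
Greedy by cheapest-per-mg is optimal for a single linear constraint, so the minimum cost is $5.45.

$5.45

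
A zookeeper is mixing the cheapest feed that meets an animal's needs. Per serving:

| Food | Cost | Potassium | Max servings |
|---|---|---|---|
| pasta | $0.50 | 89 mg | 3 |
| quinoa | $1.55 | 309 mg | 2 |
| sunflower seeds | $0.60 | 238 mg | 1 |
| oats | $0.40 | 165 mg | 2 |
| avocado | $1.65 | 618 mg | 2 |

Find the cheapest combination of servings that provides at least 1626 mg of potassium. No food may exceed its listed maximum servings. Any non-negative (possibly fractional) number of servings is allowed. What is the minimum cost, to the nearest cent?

Cost per mg of potassium: oats $0.0024, sunflower seeds $0.0025, avocado $0.0027, quinoa $0.0050, pasta $0.0056.
Take 2 servings of oats: +330.0 mg potassium for $0.80 (total $0.80, still need 1296.0 mg).
Take 1 serving of sunflower seeds: +238.0 mg potassium for $0.60 (total $1.40, still need 1058.0 mg).
Take 1.712 servings of avocado: +1058.0 mg potassium for $2.82 (total $4.22, still need 0.0 mg).
Filling from the cheapest source first is optimal under one linear minimum: $4.22.

$4.22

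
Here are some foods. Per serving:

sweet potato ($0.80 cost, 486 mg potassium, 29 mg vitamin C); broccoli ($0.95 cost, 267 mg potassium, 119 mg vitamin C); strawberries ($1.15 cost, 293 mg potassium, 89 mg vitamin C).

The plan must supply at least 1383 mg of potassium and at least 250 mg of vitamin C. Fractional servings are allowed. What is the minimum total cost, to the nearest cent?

At the optimum either one food covers both requirements or two foods hit both targets exactly; no other combination can be cheaper.
sweet potato only: max(1383/486, 250/29) = 8.621 servings → $6.90.
broccoli only: max(1383/267, 250/119) = 5.18 servings → $4.92.
strawberries only: max(1383/293, 250/89) = 4.72 servings → $5.43.
sweet potato + broccoli with both tight: 1.953 servings and 1.625 servings → $3.11.
sweet potato + strawberries with both tight: 1.434 servings and 2.342 servings → $3.84.
broccoli + strawberries with both targets exact would need a negative amount; discard.
So the least-cost plan costs $3.11.

$3.11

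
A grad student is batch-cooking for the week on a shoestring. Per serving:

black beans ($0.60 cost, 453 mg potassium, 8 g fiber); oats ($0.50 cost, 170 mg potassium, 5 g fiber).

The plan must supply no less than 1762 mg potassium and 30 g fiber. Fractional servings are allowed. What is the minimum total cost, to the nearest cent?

With two linear requirements the optimum uses one or two foods; enumerate the corners.
black beans only: max(1762/453, 30/8) = 3.89 servings → $2.33.
oats only: max(1762/170, 30/5) = 10.36 servings → $5.18.
black beans + oats with both targets exact would need a negative amount; discard.
Cheapest feasible corner: $2.33.

$2.33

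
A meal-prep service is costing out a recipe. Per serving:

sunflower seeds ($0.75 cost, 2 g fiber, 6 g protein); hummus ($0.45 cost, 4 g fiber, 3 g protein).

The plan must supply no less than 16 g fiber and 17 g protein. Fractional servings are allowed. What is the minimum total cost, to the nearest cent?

$2.38

With two linear requirements the optimum uses one or two foods; enumerate the corners.
sunflower seeds only: max(16/2, 17/6) = 8 servings → $6.00.
hummus only: max(16/4, 17/3) = 5.667 servings → $2.55.
sunflower seeds + hummus with both tight: 1.111 servings and 3.444 servings → $2.38.
So the least-cost plan costs $2.38.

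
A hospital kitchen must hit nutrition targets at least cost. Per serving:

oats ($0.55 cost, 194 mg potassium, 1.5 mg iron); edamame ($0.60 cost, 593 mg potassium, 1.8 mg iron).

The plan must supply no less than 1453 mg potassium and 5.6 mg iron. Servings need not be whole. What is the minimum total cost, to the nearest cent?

At the optimum either one food covers both requirements or two foods hit both targets exactly; no other combination can be cheaper.
oats only: max(1453/194, 5.6/1.5) = 7.49 servings → $4.12.
edamame only: max(1453/593, 5.6/1.8) = 3.111 servings → $1.87.
oats + edamame with both tight: 1.306 servings and 2.023 servings → $1.93.
The minimum over all feasible corners is $1.87.

$1.87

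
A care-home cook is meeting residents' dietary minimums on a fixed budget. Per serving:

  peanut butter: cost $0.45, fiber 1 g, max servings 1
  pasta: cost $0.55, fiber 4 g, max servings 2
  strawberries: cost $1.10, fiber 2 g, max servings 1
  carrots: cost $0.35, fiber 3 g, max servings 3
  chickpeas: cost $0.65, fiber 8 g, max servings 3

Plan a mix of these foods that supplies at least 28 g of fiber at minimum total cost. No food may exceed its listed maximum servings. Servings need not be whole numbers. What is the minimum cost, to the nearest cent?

Cost per g of fiber: chickpeas $0.0813, carrots $0.1167, pasta $0.1375, peanut butter $0.4500, strawberries $0.5500.
Take 3 servings of chickpeas: +24.0 g fiber for $1.95 (total $1.95, still need 4.0 g).
Take 1.333 servings of carrots: +4.0 g fiber for $0.47 (total $2.42, still need 0.0 g).
Greedy by cheapest-per-g is optimal for a single linear constraint, so the minimum cost is $2.42.

$2.42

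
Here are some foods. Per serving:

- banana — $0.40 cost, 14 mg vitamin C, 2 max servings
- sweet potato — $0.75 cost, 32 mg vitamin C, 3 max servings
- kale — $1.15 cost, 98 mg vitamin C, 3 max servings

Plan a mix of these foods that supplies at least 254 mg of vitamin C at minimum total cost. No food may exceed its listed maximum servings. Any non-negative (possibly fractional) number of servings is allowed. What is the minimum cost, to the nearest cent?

$2.98

Cost per mg of vitamin C: kale $0.0117, sweet potato $0.0234, banana $0.0286.
Take 2.592 servings of kale: +254.0 mg vitamin C for $2.98 (total $2.98, still need 0.0 mg).
Greedy by cheapest-per-mg is optimal for a single linear constraint, so the minimum cost is $2.98.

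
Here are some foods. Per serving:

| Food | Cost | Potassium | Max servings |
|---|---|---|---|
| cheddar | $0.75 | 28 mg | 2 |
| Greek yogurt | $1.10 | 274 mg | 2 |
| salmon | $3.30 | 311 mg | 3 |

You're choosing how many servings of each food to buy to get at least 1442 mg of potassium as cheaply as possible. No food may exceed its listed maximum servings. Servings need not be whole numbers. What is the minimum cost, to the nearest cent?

Cost per mg of potassium: Greek yogurt $0.0040, salmon $0.0106, cheddar $0.0268.
Take 2 servings of Greek yogurt: +548.0 mg potassium for $2.20 (total $2.20, still need 894.0 mg).
Take 2.875 servings of salmon: +894.0 mg potassium for $9.49 (total $11.69, still need 0.0 mg).
Filling from the cheapest source first is optimal under one linear minimum: $11.69.

$11.69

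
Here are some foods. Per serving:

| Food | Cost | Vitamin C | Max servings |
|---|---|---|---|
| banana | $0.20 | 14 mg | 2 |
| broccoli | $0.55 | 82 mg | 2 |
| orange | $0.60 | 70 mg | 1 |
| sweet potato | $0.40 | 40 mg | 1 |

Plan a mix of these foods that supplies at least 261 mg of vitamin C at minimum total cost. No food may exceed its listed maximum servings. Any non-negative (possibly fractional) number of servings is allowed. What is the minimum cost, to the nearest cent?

$1.97

Cost per mg of vitamin C: broccoli $0.0067, orange $0.0086, sweet potato $0.0100, banana $0.0143.
Take 2 servings of broccoli: +164.0 mg vitamin C for $1.10 (total $1.10, still need 97.0 mg).
Take 1 serving of orange: +70.0 mg vitamin C for $0.60 (total $1.70, still need 27.0 mg).
Take 0.675 servings of sweet potato: +27.0 mg vitamin C for $0.27 (total $1.97, still need 0.0 mg).
Filling from the cheapest source first is optimal under one linear minimum: $1.97.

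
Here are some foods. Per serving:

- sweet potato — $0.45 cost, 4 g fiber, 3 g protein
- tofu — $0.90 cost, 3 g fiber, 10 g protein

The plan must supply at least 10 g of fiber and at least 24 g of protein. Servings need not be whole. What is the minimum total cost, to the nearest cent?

Minimising a linear cost over {fiber ≥ 10, protein ≥ 24, servings ≥ 0} — the optimum is at a vertex, using one or two foods.
sweet potato only: max(10/4, 24/3) = 8 servings → $3.60.
tofu only: max(10/3, 24/10) = 3.333 servings → $3.00.
sweet potato + tofu with both tight: 0.9032 servings and 2.129 servings → $2.32.
Cheapest feasible corner: $2.32.

$2.32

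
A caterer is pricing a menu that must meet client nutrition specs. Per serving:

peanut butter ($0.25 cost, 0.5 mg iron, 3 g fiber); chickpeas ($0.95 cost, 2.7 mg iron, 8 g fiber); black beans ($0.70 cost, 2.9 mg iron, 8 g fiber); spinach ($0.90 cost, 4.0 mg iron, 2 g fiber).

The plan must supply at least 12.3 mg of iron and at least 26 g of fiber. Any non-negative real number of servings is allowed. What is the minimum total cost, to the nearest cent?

peanut butter only: max(12.3/0.5, 26/3) = 24.6 servings → $6.15.
chickpeas only: max(12.3/2.7, 26/8) = 4.556 servings → $4.33.
black beans only: max(12.3/2.9, 26/8) = 4.241 servings → $2.97.
spinach only: max(12.3/4.0, 26/2) = 13 servings → $11.70.
peanut butter + chickpeas with both targets exact would need a negative amount; discard.
peanut butter + black beans: intersection lies outside the first quadrant.
peanut butter + spinach with both tight: 7.218 servings and 2.173 servings → $3.76.
chickpeas + black beans: intersection lies outside the first quadrant.
chickpeas + spinach with both tight: 2.985 servings and 1.06 servings → $3.79.
black beans + spinach with both tight: 3.031 servings and 0.8779 servings → $2.91.
The minimum over all feasible corners is $2.91.

$2.91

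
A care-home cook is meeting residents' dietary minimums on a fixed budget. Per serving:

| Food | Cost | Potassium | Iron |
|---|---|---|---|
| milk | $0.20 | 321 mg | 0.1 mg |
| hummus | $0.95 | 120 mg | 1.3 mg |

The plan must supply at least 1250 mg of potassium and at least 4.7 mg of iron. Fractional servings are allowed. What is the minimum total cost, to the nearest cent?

Minimising a linear cost over {potassium ≥ 1250, iron ≥ 4.7, servings ≥ 0} — the optimum is at a vertex, using one or two foods.
milk only: max(1250/321, 4.7/0.1) = 47 servings → $9.40.
hummus only: max(1250/120, 4.7/1.3) = 10.42 servings → $9.90.
milk + hummus with both tight: 2.618 servings and 3.414 servings → $3.77.
The minimum over all feasible corners is $3.77.

$3.77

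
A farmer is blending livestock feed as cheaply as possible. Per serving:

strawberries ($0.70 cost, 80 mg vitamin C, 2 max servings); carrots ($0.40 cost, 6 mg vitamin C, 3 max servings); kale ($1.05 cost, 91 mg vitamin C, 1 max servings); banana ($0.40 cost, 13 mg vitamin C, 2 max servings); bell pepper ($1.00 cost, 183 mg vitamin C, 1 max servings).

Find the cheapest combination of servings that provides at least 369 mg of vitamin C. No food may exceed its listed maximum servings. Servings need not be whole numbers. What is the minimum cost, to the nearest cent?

$2.70

Cost per mg of vitamin C: bell pepper $0.0055, strawberries $0.0088, kale $0.0115, banana $0.0308, carrots $0.0667.
Take 1 serving of bell pepper: +183.0 mg vitamin C for $1.00 (total $1.00, still need 186.0 mg).
Take 2 servings of strawberries: +160.0 mg vitamin C for $1.40 (total $2.40, still need 26.0 mg).
Take 0.2857 servings of kale: +26.0 mg vitamin C for $0.30 (total $2.70, still need 0.0 mg).
Filling from the cheapest source first is optimal under one linear minimum: $2.70.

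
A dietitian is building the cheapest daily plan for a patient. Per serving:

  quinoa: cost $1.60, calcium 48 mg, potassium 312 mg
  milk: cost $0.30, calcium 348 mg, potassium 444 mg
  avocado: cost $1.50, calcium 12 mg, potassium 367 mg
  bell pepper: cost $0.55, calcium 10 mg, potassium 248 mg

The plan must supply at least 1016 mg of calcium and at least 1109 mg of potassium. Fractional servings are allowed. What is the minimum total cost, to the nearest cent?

$0.88

A basic optimal solution has at most two foods positive. Try each food alone and each pair with both targets met exactly.
quinoa only: max(1016/48, 1109/312) = 21.17 servings → $33.87.
milk only: max(1016/348, 1109/444) = 2.92 servings → $0.88.
avocado only: max(1016/12, 1109/367) = 84.67 servings → $127.00.
bell pepper only: max(1016/10, 1109/248) = 101.6 servings → $55.88.
quinoa + milk with both targets exact would need a negative amount; discard.
quinoa + avocado: intersection lies outside the first quadrant.
quinoa + bell pepper with both targets exact would need a negative amount; discard.
milk + avocado with both targets exact would need a negative amount; discard.
milk + bell pepper with both targets exact would need a negative amount; discard.
avocado + bell pepper: intersection lies outside the first quadrant.
So the least-cost plan costs $0.88.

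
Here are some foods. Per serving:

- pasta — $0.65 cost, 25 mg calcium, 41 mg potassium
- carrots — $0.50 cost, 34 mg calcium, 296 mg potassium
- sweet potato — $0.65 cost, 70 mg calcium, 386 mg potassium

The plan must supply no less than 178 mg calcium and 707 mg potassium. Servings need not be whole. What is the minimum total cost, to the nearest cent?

An LP optimum is at a vertex; with two nutrient constraints at most two foods are used. Check each candidate.
pasta only: max(178/25, 707/41) = 17.24 servings → $11.21.
carrots only: max(178/34, 707/296) = 5.235 servings → $2.62.
sweet potato only: max(178/70, 707/386) = 2.543 servings → $1.65.
pasta + carrots with both tight: 4.77 servings and 1.728 servings → $3.96.
pasta + sweet potato with both tight: 2.835 servings and 1.531 servings → $2.84.
carrots + sweet potato: intersection lies outside the first quadrant.
Cheapest feasible corner: $1.65.

$1.65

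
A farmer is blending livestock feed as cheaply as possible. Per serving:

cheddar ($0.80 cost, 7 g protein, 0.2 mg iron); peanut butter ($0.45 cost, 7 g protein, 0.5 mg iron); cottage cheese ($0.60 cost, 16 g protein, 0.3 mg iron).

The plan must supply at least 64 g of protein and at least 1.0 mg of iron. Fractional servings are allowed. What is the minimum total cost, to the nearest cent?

$2.40

An LP optimum is at a vertex; with two nutrient constraints at most two foods are used. Check each candidate.
cheddar only: max(64/7, 1.0/0.2) = 9.143 servings → $7.31.
peanut butter only: max(64/7, 1.0/0.5) = 9.143 servings → $4.11.
cottage cheese only: max(64/16, 1.0/0.3) = 4 servings → $2.40.
cheddar + peanut butter with both targets exact would need a negative amount; discard.
cheddar + cottage cheese with both targets exact would need a negative amount; discard.
peanut butter + cottage cheese with both targets exact would need a negative amount; discard.
So the least-cost plan costs $2.40.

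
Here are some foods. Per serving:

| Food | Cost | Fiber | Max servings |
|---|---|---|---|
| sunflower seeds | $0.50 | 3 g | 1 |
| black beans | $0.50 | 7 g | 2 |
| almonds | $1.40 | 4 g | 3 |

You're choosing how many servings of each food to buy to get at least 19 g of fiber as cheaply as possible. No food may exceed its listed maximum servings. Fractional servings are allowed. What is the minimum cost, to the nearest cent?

$2.20

Cost per g of fiber: black beans $0.0714, sunflower seeds $0.1667, almonds $0.3500.
Take 2 servings of black beans: +14.0 g fiber for $1.00 (total $1.00, still need 5.0 g).
Take 1 serving of sunflower seeds: +3.0 g fiber for $0.50 (total $1.50, still need 2.0 g).
Take 0.5 servings of almonds: +2.0 g fiber for $0.70 (total $2.20, still need 0.0 g).
Filling from the cheapest source first is optimal under one linear minimum: $2.20.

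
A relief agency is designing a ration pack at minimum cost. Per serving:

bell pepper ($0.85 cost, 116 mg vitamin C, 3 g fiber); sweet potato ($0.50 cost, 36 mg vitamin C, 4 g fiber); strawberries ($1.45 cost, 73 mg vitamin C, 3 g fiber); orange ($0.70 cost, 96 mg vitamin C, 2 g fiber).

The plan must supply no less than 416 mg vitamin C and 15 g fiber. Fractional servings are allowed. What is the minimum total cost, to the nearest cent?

$3.37

Minimising a linear cost over {vitamin C ≥ 416, fiber ≥ 15, servings ≥ 0} — the optimum is at a vertex, using one or two foods.
bell pepper only: max(416/116, 15/3) = 5 servings → $4.25.
sweet potato only: max(416/36, 15/4) = 11.56 servings → $5.78.
strawberries only: max(416/73, 15/3) = 5.699 servings → $8.26.
orange only: max(416/96, 15/2) = 7.5 servings → $5.25.
bell pepper + sweet potato with both tight: 3.157 servings and 1.382 servings → $3.37.
bell pepper + strawberries with both tight: 1.186 servings and 3.814 servings → $6.54.
bell pepper + orange with both targets exact would need a negative amount; discard.
sweet potato + strawberries: intersection lies outside the first quadrant.
sweet potato + orange with both tight: 1.949 servings and 3.603 servings → $3.50.
strawberries + orange with both tight: 4.282 servings and 1.077 servings → $6.96.
The minimum over all feasible corners is $3.37.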